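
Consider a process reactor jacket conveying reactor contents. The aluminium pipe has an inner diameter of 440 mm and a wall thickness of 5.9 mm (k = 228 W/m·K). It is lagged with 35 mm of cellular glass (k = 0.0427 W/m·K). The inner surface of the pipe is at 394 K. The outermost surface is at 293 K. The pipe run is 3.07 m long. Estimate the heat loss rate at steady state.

Q ≈ 578 W

Treating each annulus and film as a series resistance:
R_aluminium pipe wall = ln(225.9/220)/(2π×228×3.07) = 6.018×10^-6 K/W
R_cellular glass = ln(260.9/225.9)/(2π×0.0427×3.07) = 0.1749 K/W
R_total = 0.1749 K/W
Q = ΔT/R_total = 101/0.1749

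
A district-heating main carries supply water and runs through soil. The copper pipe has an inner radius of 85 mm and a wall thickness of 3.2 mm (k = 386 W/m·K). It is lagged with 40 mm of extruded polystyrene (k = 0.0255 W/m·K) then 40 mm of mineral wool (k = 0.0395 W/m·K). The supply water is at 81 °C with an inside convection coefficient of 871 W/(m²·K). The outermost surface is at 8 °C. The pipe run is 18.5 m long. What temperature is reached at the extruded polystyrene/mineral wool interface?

T ≈ 31.3 °C

Radial resistances (cylindrical: R_cond = ln(r_o/r_i)/(2πkL), R_conv = 1/(h·2πrL)):
R_inner film = 1/(h_i·2πr₁L) = 1/(871×2π×0.085×18.5) = 1.162×10^-4 K/W
R_copper pipe wall = ln(88.2/85)/(2π×386×18.5) = 8.236×10^-7 K/W
R_extruded polystyrene = ln(128.2/88.2)/(2π×0.0255×18.5) = 0.1262 K/W
R_mineral wool = ln(168.2/128.2)/(2π×0.0395×18.5) = 0.05915 K/W
R_total = 0.1854 K/W
Q = ΔT/R_total = 73/0.1854
Q = 394 W
T_interface = T_inner − Q·ΣR(inner→interface) = 81 − 394×0.1263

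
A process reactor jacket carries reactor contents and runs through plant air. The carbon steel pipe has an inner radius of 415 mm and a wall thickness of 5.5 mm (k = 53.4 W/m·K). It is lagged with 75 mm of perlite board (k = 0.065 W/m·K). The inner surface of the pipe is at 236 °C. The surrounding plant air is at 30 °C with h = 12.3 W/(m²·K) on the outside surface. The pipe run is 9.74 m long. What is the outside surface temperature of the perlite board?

Radial resistances (cylindrical: R_cond = ln(r_o/r_i)/(2πkL), R_conv = 1/(h·2πrL)):
R_carbon steel pipe wall = ln(420.5/415)/(2π×53.4×9.74) = 4.029×10^-6 K/W
R_perlite board = ln(495.5/420.5)/(2π×0.065×9.74) = 0.04126 K/W
R_outer film = 1/(h_o·2πr_oL) = 1/(12.3×2π×0.4955×9.74) = 0.002681 K/W
R_total = 0.04394 K/W
Q = ΔT/R_total = 206/0.04394
Q = 4690 W
T_interface = T_inner − Q·ΣR(inner→interface) = 236 − 4690×0.04126

T ≈ 42.6 °C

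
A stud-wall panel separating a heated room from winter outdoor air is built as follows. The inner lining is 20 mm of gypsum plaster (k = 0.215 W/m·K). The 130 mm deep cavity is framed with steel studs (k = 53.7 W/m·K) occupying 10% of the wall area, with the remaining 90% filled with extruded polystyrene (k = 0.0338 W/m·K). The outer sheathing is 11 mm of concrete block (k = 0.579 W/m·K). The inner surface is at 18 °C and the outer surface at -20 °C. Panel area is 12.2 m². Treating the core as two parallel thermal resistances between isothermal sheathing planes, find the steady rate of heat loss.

Q ≈ 3410 W

Sheathing layers in series; stud and cavity paths in parallel between them.
R_inner = 0.02/(0.215×12.2) = 0.007625 K/W
R_stud  = 0.13/(53.7×0.1×12.2) = 0.001984 K/W
R_cav   = 0.13/(0.0338×0.9×12.2) = 0.3503 K/W
1/R_core = 1/R_stud + 1/R_cav → R_core = 0.001973 K/W
R_outer = 0.011/(0.579×12.2) = 0.001557 K/W
R_total = 0.01116 K/W
Q = ΔT/R_total = 38/0.01116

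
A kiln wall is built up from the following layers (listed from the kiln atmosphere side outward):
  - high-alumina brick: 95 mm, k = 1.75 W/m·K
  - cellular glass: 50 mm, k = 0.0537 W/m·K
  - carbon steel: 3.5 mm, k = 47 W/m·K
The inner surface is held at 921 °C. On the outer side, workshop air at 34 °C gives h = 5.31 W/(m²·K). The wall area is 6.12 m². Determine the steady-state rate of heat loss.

Series thermal resistances:
R_high-alumina brick = L/(kA) = 0.095/(1.75×6.12) = 0.00887 K/W
R_cellular glass = L/(kA) = 0.05/(0.0537×6.12) = 0.1521 K/W
R_carbon steel = L/(kA) = 0.0035/(47×6.12) = 1.217×10^-5 K/W
R_outer film = 1/(h_o·A) = 1/(5.31×6.12) = 0.03077 K/W
R_total = 0.1918 K/W
Q = ΔT / R_total = 887 / 0.1918

Q ≈ 4620 W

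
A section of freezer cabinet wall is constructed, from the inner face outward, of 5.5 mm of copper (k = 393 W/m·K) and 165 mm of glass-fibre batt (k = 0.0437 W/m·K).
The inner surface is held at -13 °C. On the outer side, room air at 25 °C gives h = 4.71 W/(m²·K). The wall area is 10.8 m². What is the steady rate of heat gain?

Q ≈ 103 W

Model the wall as resistances in series:
R_copper = L/(kA) = 0.0055/(393×10.8) = 1.296×10^-6 K/W
R_glass-fibre batt = L/(kA) = 0.165/(0.0437×10.8) = 0.3496 K/W
R_outer film = 1/(h_o·A) = 1/(4.71×10.8) = 0.01966 K/W
R_total = 0.3693 K/W
Q = ΔT / R_total = 38 / 0.3693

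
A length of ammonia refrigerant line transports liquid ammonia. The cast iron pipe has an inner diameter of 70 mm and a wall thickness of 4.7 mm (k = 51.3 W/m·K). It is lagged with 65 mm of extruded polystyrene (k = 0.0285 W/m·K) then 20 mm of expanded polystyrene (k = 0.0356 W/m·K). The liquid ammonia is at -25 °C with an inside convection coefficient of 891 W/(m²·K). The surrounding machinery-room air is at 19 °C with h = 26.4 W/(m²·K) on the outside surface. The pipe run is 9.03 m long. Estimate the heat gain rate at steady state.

Q ≈ 63.6 W

Cylindrical conduction, so R = ln(r₂/r₁)/(2πkL) per layer, in series:
R_inner film = 1/(h_i·2πr₁L) = 1/(891×2π×0.035×9.03) = 5.652×10^-4 K/W
R_cast iron pipe wall = ln(39.7/35)/(2π×51.3×9.03) = 4.329×10^-5 K/W
R_extruded polystyrene = ln(104.7/39.7)/(2π×0.0285×9.03) = 0.5997 K/W
R_expanded polystyrene = ln(124.7/104.7)/(2π×0.0356×9.03) = 0.08655 K/W
R_outer film = 1/(h_o·2πr_oL) = 1/(26.4×2π×0.1247×9.03) = 0.005354 K/W
R_total = 0.6922 K/W
Q = ΔT/R_total = 44/0.6922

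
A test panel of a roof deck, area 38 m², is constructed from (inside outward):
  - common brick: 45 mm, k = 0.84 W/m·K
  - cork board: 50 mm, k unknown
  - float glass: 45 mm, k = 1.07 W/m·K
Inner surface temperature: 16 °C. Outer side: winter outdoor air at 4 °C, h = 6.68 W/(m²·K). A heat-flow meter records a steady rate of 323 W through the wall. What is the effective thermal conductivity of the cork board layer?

Thermal resistances in series:
R_common brick = L/(kA) = 0.045/(0.84×38) = 0.00141 K/W
R_float glass = L/(kA) = 0.045/(1.07×38) = 0.001107 K/W
R_outer film = 1/(h_o·A) = 1/(6.68×38) = 0.003939 K/W
Sum of known resistances R_other = 0.006456 K/W
Total R = ΔT/Q = 12/323 = 0.03715 K/W
R_cork board = R_total − R_other = 0.0307 K/W
k = L/(R·A) = 0.05/(0.0307×38)

k ≈ 0.0429 W/(m·K)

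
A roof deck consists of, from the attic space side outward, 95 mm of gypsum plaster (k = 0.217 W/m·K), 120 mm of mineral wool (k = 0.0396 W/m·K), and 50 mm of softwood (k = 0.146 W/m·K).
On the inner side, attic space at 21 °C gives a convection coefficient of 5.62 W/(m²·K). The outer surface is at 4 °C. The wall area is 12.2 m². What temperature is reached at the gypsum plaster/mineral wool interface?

T ≈ 18.4 °C

Treating each layer as a thermal resistance in series:
R_inner film = 1/(h_i·A) = 1/(5.62×12.2) = 0.01458 K/W
R_gypsum plaster = L/(kA) = 0.095/(0.217×12.2) = 0.03588 K/W
R_mineral wool = L/(kA) = 0.12/(0.0396×12.2) = 0.2484 K/W
R_softwood = L/(kA) = 0.05/(0.146×12.2) = 0.02807 K/W
R_total = 0.3269 K/W;  Q = ΔT/R_total = 17/0.3269 = 52 W
T_interface = T_inner − Q·ΣR(inner→interface) = 21 − 52×0.05047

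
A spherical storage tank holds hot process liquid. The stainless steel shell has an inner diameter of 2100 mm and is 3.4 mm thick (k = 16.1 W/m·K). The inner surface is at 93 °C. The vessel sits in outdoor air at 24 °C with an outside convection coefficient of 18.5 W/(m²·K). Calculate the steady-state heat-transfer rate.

Each spherical layer contributes R = (1/r_i − 1/r_o)/(4πk):
R_stainless steel shell = (1/1.05 − 1/1.0534)/(4π×16.1) = 1.519×10^-5 K/W
R_outer film = 1/(h·4πr_o²) = 1/(18.5×4π×1.0534²) = 0.003876 K/W
R_total = 0.003892 K/W
Q = ΔT/R_total = 69/0.003892

Q ≈ 17700 W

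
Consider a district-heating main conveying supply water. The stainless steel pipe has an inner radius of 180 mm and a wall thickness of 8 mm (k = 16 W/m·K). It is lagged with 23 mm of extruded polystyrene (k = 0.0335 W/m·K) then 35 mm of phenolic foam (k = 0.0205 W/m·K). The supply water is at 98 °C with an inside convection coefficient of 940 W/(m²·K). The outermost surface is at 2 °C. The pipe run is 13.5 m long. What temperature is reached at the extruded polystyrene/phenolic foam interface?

T ≈ 67.7 °C

For a radial system each layer contributes R = ln(r_out/r_in)/(2πkL); films add R = 1/(hA).
R_inner film = 1/(h_i·2πr₁L) = 1/(940×2π×0.18×13.5) = 6.968×10^-5 K/W
R_stainless steel pipe wall = ln(188/180)/(2π×16×13.5) = 3.204×10^-5 K/W
R_extruded polystyrene = ln(211/188)/(2π×0.0335×13.5) = 0.04062 K/W
R_phenolic foam = ln(246/211)/(2π×0.0205×13.5) = 0.08826 K/W
R_total = 0.129 K/W
Q = ΔT/R_total = 96/0.129
Q = 744 W
T_interface = T_inner − Q·ΣR(inner→interface) = 98 − 744×0.04072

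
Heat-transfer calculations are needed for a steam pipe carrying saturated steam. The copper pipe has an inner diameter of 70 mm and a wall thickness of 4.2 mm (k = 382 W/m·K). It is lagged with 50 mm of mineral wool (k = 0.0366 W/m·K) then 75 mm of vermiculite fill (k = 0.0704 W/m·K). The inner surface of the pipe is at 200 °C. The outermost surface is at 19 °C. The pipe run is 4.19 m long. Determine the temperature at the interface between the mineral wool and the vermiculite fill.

Radial resistances (cylindrical: R_cond = ln(r_o/r_i)/(2πkL), R_conv = 1/(h·2πrL)):
R_copper pipe wall = ln(39.2/35)/(2π×382×4.19) = 1.127×10^-5 K/W
R_mineral wool = ln(89.2/39.2)/(2π×0.0366×4.19) = 0.8533 K/W
R_vermiculite fill = ln(164.2/89.2)/(2π×0.0704×4.19) = 0.3292 K/W
R_total = 1.183 K/W
Q = ΔT/R_total = 181/1.183
Q = 153 W
T_interface = T_inner − Q·ΣR(inner→interface) = 200 − 153×0.8533

T ≈ 69.4 °C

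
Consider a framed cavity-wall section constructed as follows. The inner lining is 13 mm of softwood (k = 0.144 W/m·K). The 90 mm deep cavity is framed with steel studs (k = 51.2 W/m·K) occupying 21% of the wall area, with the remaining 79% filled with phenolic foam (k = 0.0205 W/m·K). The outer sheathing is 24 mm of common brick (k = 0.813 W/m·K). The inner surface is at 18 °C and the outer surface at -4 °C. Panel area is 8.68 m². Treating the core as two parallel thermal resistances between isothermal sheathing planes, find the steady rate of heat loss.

Q ≈ 1490 W

Sheathing layers in series; stud and cavity paths in parallel between them.
R_inner = 0.013/(0.144×8.68) = 0.0104 K/W
R_stud  = 0.09/(51.2×0.21×8.68) = 9.643×10^-4 K/W
R_cav   = 0.09/(0.0205×0.79×8.68) = 0.6402 K/W
1/R_core = 1/R_stud + 1/R_cav → R_core = 9.629×10^-4 K/W
R_outer = 0.024/(0.813×8.68) = 0.003401 K/W
R_total = 0.01476 K/W
Q = ΔT/R_total = 22/0.01476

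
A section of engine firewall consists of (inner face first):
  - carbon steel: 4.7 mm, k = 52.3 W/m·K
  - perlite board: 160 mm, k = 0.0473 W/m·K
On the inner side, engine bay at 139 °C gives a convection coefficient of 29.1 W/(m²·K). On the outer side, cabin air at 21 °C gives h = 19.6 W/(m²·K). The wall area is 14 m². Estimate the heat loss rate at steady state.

Q ≈ 476 W

Model the wall as resistances in series:
R_inner film = 1/(h_i·A) = 1/(29.1×14) = 0.002455 K/W
R_carbon steel = L/(kA) = 0.0047/(52.3×14) = 6.419×10^-6 K/W
R_perlite board = L/(kA) = 0.16/(0.0473×14) = 0.2416 K/W
R_outer film = 1/(h_o·A) = 1/(19.6×14) = 0.003644 K/W
R_total = 0.2477 K/W
Q = ΔT / R_total = 118 / 0.2477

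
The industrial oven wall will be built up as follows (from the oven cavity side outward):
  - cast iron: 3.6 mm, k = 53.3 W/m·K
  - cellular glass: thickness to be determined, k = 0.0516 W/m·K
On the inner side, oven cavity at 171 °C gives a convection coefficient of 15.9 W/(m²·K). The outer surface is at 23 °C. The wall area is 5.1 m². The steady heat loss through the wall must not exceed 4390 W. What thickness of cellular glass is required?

Thermal resistances in series:
R_inner film = 1/(h_i·A) = 1/(15.9×5.1) = 0.01233 K/W
R_cast iron = L/(kA) = 0.0036/(53.3×5.1) = 1.324×10^-5 K/W
Sum of the known resistances R_other = 0.01235 K/W
Required total resistance R_tot = ΔT/Q_allow = 148/4390 = 0.03371 K/W
R_cellular glass = R_tot − R_other = 0.02137 K/W
L = R·k·A = 0.02137×0.0516×5.1

L ≈ 5.62 mm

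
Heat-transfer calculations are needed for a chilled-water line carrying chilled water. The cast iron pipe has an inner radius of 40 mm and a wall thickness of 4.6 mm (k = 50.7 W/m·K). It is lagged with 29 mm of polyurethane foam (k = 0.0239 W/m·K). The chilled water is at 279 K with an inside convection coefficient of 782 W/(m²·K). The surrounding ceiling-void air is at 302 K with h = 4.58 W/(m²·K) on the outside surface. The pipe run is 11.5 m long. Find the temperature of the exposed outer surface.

Radial resistances (cylindrical: R_cond = ln(r_o/r_i)/(2πkL), R_conv = 1/(h·2πrL)):
R_inner film = 1/(h_i·2πr₁L) = 1/(782×2π×0.04×11.5) = 4.424×10^-4 K/W
R_cast iron pipe wall = ln(44.6/40)/(2π×50.7×11.5) = 2.971×10^-5 K/W
R_polyurethane foam = ln(73.6/44.6)/(2π×0.0239×11.5) = 0.2901 K/W
R_outer film = 1/(h_o·2πr_oL) = 1/(4.58×2π×0.0736×11.5) = 0.04106 K/W
R_total = 0.3316 K/W
Q = ΔT/R_total = 23/0.3316
Q = 69.4 W
T_interface = T_inner + Q·ΣR(inner→interface) = 279 + 69.4×0.2905

T ≈ 299 K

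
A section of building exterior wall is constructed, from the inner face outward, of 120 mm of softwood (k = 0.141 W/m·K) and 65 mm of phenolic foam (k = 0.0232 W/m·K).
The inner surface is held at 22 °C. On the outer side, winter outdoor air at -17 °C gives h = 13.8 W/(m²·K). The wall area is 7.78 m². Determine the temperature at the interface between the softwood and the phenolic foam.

T ≈ 13.1 °C

Using the resistance-network approach (series):
R_softwood = L/(kA) = 0.12/(0.141×7.78) = 0.1094 K/W
R_phenolic foam = L/(kA) = 0.065/(0.0232×7.78) = 0.3601 K/W
R_outer film = 1/(h_o·A) = 1/(13.8×7.78) = 0.009314 K/W
R_total = 0.4788 K/W;  Q = ΔT/R_total = 39/0.4788 = 81.45 W
T_interface = T_inner − Q·ΣR(inner→interface) = 22 − 81.4×0.1094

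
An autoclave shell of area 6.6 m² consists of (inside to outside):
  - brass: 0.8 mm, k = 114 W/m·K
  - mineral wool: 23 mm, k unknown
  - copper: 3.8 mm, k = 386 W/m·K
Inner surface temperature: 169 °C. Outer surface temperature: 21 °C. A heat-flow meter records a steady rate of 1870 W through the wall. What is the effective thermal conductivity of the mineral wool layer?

Thermal resistances in series:
R_brass = L/(kA) = 0.0008/(114×6.6) = 1.063×10^-6 K/W
R_copper = L/(kA) = 0.0038/(386×6.6) = 1.492×10^-6 K/W
Sum of known resistances R_other = 2.555×10^-6 K/W
Total R = ΔT/Q = 148/1870 = 0.07914 K/W
R_mineral wool = R_total − R_other = 0.07914 K/W
k = L/(R·A) = 0.023/(0.07914×6.6)

k ≈ 0.044 W/(m·K)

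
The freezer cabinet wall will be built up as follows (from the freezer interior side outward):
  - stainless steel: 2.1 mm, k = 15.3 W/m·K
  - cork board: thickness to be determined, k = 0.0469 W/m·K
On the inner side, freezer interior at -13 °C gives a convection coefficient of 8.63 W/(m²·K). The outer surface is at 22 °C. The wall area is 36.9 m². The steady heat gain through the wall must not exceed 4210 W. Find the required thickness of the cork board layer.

L ≈ 8.95 mm

Thermal resistances in series:
R_inner film = 1/(h_i·A) = 1/(8.63×36.9) = 0.00314 K/W
R_stainless steel = L/(kA) = 0.0021/(15.3×36.9) = 3.72×10^-6 K/W
Sum of the known resistances R_other = 0.003144 K/W
Required total resistance R_tot = ΔT/Q_allow = 35/4210 = 0.008314 K/W
R_cork board = R_tot − R_other = 0.00517 K/W
L = R·k·A = 0.00517×0.0469×36.9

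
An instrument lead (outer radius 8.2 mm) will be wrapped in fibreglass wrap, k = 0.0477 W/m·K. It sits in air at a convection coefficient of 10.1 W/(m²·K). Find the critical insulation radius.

For a cylinder r_cr = k/h = 0.0477/10.1
r_cr = 4.72 mm; since the bare radius (8.2 mm) is above r_cr, any added insulation will reduce heat loss.

r_cr ≈ 4.72 mm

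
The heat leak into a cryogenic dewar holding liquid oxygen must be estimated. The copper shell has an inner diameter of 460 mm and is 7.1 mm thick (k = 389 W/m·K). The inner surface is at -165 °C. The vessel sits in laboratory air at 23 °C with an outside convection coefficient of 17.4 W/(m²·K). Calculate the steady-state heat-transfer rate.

Q ≈ 2310 W

Each spherical layer contributes R = (1/r_i − 1/r_o)/(4πk):
R_copper shell = (1/0.23 − 1/0.2371)/(4π×389) = 2.663×10^-5 K/W
R_outer film = 1/(h·4πr_o²) = 1/(17.4×4π×0.2371²) = 0.08135 K/W
R_total = 0.08138 K/W
Q = ΔT/R_total = 188/0.08138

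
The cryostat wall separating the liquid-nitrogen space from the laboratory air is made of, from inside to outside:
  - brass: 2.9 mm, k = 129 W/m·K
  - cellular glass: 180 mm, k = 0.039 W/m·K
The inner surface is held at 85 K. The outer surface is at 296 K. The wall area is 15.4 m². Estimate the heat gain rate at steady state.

Thermal resistances in series:
R_brass = L/(kA) = 0.0029/(129×15.4) = 1.46×10^-6 K/W
R_cellular glass = L/(kA) = 0.18/(0.039×15.4) = 0.2997 K/W
R_total = 0.2997 K/W
Q = ΔT / R_total = 211 / 0.2997

Q ≈ 704 W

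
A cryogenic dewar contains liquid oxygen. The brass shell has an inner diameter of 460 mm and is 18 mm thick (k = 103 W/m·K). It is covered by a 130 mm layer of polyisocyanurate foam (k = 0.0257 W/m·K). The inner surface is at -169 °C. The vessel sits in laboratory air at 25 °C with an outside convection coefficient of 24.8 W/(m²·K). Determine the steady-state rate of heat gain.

For a spherical shell R = (1/r₁ − 1/r₂)/(4πk); film R = 1/(h·4πr²). In series:
R_brass shell = (1/0.23 − 1/0.248)/(4π×103) = 2.438×10^-4 K/W
R_polyisocyanurate foam = (1/0.248 − 1/0.378)/(4π×0.0257) = 4.294 K/W
R_outer film = 1/(h·4πr_o²) = 1/(24.8×4π×0.378²) = 0.02246 K/W
R_total = 4.317 K/W
Q = ΔT/R_total = 194/4.317

Q ≈ 44.9 W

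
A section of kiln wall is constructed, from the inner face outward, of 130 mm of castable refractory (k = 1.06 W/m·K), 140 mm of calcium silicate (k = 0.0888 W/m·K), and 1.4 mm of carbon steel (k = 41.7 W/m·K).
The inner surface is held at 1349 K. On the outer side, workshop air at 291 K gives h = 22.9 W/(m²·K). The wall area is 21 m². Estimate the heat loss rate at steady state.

Using the resistance-network approach (series):
R_castable refractory = L/(kA) = 0.13/(1.06×21) = 0.00584 K/W
R_calcium silicate = L/(kA) = 0.14/(0.0888×21) = 0.07508 K/W
R_carbon steel = L/(kA) = 0.0014/(41.7×21) = 1.599×10^-6 K/W
R_outer film = 1/(h_o·A) = 1/(22.9×21) = 0.002079 K/W
R_total = 0.083 K/W
Q = ΔT / R_total = 1058 / 0.083

Q ≈ 12700 W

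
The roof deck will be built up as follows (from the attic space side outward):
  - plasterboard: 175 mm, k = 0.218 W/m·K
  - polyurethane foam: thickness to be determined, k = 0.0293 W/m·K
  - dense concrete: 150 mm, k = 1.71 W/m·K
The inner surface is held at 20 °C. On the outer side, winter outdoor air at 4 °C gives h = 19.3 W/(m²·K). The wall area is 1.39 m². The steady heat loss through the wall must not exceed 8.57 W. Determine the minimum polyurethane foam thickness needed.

L ≈ 48.4 mm

Thermal resistances in series:
R_plasterboard = L/(kA) = 0.175/(0.218×1.39) = 0.5775 K/W
R_dense concrete = L/(kA) = 0.15/(1.71×1.39) = 0.06311 K/W
R_outer film = 1/(h_o·A) = 1/(19.3×1.39) = 0.03728 K/W
Sum of the known resistances R_other = 0.6779 K/W
Required total resistance R_tot = ΔT/Q_allow = 16/8.57 = 1.867 K/W
R_polyurethane foam = R_tot − R_other = 1.189 K/W
L = R·k·A = 1.189×0.0293×1.39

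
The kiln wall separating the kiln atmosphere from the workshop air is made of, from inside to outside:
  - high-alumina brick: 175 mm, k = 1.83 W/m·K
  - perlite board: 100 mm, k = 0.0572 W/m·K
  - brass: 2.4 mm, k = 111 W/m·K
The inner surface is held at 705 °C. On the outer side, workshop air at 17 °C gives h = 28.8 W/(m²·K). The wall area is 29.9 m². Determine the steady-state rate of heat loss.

Q ≈ 11000 W

Series thermal resistances:
R_high-alumina brick = L/(kA) = 0.175/(1.83×29.9) = 0.003198 K/W
R_perlite board = L/(kA) = 0.1/(0.0572×29.9) = 0.05847 K/W
R_brass = L/(kA) = 0.0024/(111×29.9) = 7.231×10^-7 K/W
R_outer film = 1/(h_o·A) = 1/(28.8×29.9) = 0.001161 K/W
R_total = 0.06283 K/W
Q = ΔT / R_total = 688 / 0.06283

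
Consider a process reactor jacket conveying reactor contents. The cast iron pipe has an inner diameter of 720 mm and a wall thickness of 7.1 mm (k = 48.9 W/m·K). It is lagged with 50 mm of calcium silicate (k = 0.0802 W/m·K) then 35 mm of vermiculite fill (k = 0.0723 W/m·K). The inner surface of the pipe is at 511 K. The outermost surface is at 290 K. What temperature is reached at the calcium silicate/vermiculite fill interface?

Radial resistances (cylindrical: R_cond = ln(r_o/r_i)/(2πkL), R_conv = 1/(h·2πrL)):
R_cast iron pipe wall = ln(367.1/360)/(2π×48.9×1) = 6.357×10^-5 K/W
R_calcium silicate = ln(417.1/367.1)/(2π×0.0802×1) = 0.2534 K/W
R_vermiculite fill = ln(452.1/417.1)/(2π×0.0723×1) = 0.1774 K/W
R_total = 0.4308 K/W
Q = ΔT/R_total = 221/0.4308
Q = 513 W/m
T_interface = T_inner − Q·ΣR(inner→interface) = 511 − 513×0.2535

T ≈ 381 K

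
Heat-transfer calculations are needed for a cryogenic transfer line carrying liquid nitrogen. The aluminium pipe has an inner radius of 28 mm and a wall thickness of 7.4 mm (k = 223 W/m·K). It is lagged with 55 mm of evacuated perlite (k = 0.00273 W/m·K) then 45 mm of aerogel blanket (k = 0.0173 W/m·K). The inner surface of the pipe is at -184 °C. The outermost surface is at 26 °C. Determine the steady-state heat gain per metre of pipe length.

q′ ≈ 3.6 W/m

Per-layer cylindrical resistances, series-summed:
R_aluminium pipe wall = ln(35.4/28)/(2π×223×1) = 1.674×10^-4 K/W
R_evacuated perlite = ln(90.4/35.4)/(2π×0.00273×1) = 54.66 K/W
R_aerogel blanket = ln(135.4/90.4)/(2π×0.0173×1) = 3.717 K/W
R_total = 58.37 K/W
Q = ΔT/R_total = 210/58.37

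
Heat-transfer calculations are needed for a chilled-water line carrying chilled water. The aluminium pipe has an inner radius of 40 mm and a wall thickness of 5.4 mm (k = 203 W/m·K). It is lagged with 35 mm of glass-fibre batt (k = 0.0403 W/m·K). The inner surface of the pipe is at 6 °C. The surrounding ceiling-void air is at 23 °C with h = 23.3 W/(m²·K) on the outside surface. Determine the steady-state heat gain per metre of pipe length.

q′ ≈ 7.26 W/m

For a radial system each layer contributes R = ln(r_out/r_in)/(2πkL); films add R = 1/(hA).
R_aluminium pipe wall = ln(45.4/40)/(2π×203×1) = 9.928×10^-5 K/W
R_glass-fibre batt = ln(80.4/45.4)/(2π×0.0403×1) = 2.257 K/W
R_outer film = 1/(h_o·2πr_oL) = 1/(23.3×2π×0.0804×1) = 0.08496 K/W
R_total = 2.342 K/W
Q = ΔT/R_total = 17/2.342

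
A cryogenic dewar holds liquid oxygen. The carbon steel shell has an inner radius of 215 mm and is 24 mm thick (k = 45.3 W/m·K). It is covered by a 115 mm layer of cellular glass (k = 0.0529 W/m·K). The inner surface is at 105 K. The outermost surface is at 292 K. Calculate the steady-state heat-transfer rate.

Q ≈ 91.4 W

Radial (spherical) resistances in series:
R_carbon steel shell = (1/0.215 − 1/0.239)/(4π×45.3) = 8.205×10^-4 K/W
R_cellular glass = (1/0.239 − 1/0.354)/(4π×0.0529) = 2.045 K/W
R_total = 2.046 K/W
Q = ΔT/R_total = 187/2.046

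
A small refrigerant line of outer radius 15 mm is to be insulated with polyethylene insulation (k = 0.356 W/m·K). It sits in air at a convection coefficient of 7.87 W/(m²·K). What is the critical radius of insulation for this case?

For a cylinder r_cr = k/h = 0.356/7.87
r_cr = 45.2 mm; since the bare radius (15 mm) is below r_cr, adding a thin layer of insulation will *increase* heat loss.

r_cr ≈ 45.2 mm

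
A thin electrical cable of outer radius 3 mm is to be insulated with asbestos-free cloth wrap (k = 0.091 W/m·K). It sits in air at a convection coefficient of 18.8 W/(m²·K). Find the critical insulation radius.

For a cylinder r_cr = k/h = 0.091/18.8
r_cr = 4.84 mm; since the bare radius (3 mm) is below r_cr, adding a thin layer of insulation will *increase* heat loss.

r_cr ≈ 4.84 mm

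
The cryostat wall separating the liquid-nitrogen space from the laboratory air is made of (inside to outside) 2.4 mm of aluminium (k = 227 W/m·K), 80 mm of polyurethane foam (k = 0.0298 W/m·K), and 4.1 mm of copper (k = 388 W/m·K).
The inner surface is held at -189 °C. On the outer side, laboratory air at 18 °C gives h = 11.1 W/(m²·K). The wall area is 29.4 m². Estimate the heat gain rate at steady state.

Series thermal resistances:
R_aluminium = L/(kA) = 0.0024/(227×29.4) = 3.596×10^-7 K/W
R_polyurethane foam = L/(kA) = 0.08/(0.0298×29.4) = 0.09131 K/W
R_copper = L/(kA) = 0.0041/(388×29.4) = 3.594×10^-7 K/W
R_outer film = 1/(h_o·A) = 1/(11.1×29.4) = 0.003064 K/W
R_total = 0.09438 K/W
Q = ΔT / R_total = 207 / 0.09438

Q ≈ 2190 W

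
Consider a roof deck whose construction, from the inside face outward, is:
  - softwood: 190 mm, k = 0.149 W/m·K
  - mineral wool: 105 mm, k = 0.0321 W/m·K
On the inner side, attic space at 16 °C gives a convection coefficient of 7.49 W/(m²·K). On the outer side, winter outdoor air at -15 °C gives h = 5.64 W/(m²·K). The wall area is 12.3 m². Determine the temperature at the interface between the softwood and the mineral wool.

Thermal resistances in series:
R_inner film = 1/(h_i·A) = 1/(7.49×12.3) = 0.01085 K/W
R_softwood = L/(kA) = 0.19/(0.149×12.3) = 0.1037 K/W
R_mineral wool = L/(kA) = 0.105/(0.0321×12.3) = 0.2659 K/W
R_outer film = 1/(h_o·A) = 1/(5.64×12.3) = 0.01442 K/W
R_total = 0.3949 K/W;  Q = ΔT/R_total = 31/0.3949 = 78.51 W
T_interface = T_inner − Q·ΣR(inner→interface) = 16 − 78.5×0.1145

T ≈ 7.01 °C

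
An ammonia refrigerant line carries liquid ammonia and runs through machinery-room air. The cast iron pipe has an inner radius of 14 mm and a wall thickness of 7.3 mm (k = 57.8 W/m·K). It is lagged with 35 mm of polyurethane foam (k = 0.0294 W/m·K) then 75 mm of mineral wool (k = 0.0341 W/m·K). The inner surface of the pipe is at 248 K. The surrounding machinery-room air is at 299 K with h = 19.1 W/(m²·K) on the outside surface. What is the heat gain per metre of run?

q′ ≈ 5.5 W/m

Per-layer cylindrical resistances, series-summed:
R_cast iron pipe wall = ln(21.3/14)/(2π×57.8×1) = 0.001156 K/W
R_polyurethane foam = ln(56.3/21.3)/(2π×0.0294×1) = 5.262 K/W
R_mineral wool = ln(131.3/56.3)/(2π×0.0341×1) = 3.952 K/W
R_outer film = 1/(h_o·2πr_oL) = 1/(19.1×2π×0.1313×1) = 0.06346 K/W
R_total = 9.279 K/W
Q = ΔT/R_total = 51/9.279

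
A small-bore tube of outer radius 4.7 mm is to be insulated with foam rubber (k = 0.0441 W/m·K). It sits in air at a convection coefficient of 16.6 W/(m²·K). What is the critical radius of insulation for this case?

For a cylinder r_cr = k/h = 0.0441/16.6
r_cr = 2.66 mm; since the bare radius (4.7 mm) is above r_cr, any added insulation will reduce heat loss.

r_cr ≈ 2.66 mm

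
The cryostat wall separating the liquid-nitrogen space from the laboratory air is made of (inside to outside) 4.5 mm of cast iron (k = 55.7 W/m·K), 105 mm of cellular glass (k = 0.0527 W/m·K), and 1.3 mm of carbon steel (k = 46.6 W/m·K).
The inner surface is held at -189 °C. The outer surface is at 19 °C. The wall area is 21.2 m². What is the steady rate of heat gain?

Q ≈ 2210 W

Model the wall as resistances in series:
R_cast iron = L/(kA) = 0.0045/(55.7×21.2) = 3.811×10^-6 K/W
R_cellular glass = L/(kA) = 0.105/(0.0527×21.2) = 0.09398 K/W
R_carbon steel = L/(kA) = 0.0013/(46.6×21.2) = 1.316×10^-6 K/W
R_total = 0.09399 K/W
Q = ΔT / R_total = 208 / 0.09399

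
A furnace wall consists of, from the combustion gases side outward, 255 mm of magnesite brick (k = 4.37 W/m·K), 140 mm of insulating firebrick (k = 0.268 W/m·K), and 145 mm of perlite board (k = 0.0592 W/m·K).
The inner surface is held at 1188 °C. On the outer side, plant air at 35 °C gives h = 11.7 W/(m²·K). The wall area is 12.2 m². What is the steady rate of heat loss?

Series thermal resistances:
R_magnesite brick = L/(kA) = 0.255/(4.37×12.2) = 0.004783 K/W
R_insulating firebrick = L/(kA) = 0.14/(0.268×12.2) = 0.04282 K/W
R_perlite board = L/(kA) = 0.145/(0.0592×12.2) = 0.2008 K/W
R_outer film = 1/(h_o·A) = 1/(11.7×12.2) = 0.007006 K/W
R_total = 0.2554 K/W
Q = ΔT / R_total = 1153 / 0.2554

Q ≈ 4510 W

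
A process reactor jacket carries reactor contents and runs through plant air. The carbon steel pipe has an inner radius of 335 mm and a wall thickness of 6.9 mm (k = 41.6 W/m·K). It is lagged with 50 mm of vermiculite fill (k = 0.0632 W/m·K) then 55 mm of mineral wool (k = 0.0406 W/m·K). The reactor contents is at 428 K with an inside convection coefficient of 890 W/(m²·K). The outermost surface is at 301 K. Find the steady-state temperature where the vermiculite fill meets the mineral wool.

T ≈ 377 K

Treating each annulus and film as a series resistance:
R_inner film = 1/(h_i·2πr₁L) = 1/(890×2π×0.335×1) = 5.338×10^-4 K/W
R_carbon steel pipe wall = ln(341.9/335)/(2π×41.6×1) = 7.8×10^-5 K/W
R_vermiculite fill = ln(391.9/341.9)/(2π×0.0632×1) = 0.3437 K/W
R_mineral wool = ln(446.9/391.9)/(2π×0.0406×1) = 0.5148 K/W
R_total = 0.8591 K/W
Q = ΔT/R_total = 127/0.8591
Q = 148 W/m
T_interface = T_inner − Q·ΣR(inner→interface) = 428 − 148×0.3443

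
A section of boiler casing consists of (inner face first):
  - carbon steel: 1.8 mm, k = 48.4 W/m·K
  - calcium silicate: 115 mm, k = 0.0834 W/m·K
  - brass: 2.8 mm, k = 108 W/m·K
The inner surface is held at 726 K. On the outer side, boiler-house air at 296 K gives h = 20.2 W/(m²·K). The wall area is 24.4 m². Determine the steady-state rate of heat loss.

Q ≈ 7340 W

Treating each layer as a thermal resistance in series:
R_carbon steel = L/(kA) = 0.0018/(48.4×24.4) = 1.524×10^-6 K/W
R_calcium silicate = L/(kA) = 0.115/(0.0834×24.4) = 0.05651 K/W
R_brass = L/(kA) = 0.0028/(108×24.4) = 1.063×10^-6 K/W
R_outer film = 1/(h_o·A) = 1/(20.2×24.4) = 0.002029 K/W
R_total = 0.05854 K/W
Q = ΔT / R_total = 430 / 0.05854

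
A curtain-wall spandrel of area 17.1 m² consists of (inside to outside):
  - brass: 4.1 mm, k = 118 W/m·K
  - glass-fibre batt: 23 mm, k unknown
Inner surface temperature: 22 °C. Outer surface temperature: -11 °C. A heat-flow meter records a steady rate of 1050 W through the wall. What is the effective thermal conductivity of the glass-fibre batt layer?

Model the wall as resistances in series:
R_brass = L/(kA) = 0.0041/(118×17.1) = 2.032×10^-6 K/W
Sum of known resistances R_other = 2.032×10^-6 K/W
Total R = ΔT/Q = 33/1050 = 0.03143 K/W
R_glass-fibre batt = R_total − R_other = 0.03143 K/W
k = L/(R·A) = 0.023/(0.03143×17.1)

k ≈ 0.0428 W/(m·K)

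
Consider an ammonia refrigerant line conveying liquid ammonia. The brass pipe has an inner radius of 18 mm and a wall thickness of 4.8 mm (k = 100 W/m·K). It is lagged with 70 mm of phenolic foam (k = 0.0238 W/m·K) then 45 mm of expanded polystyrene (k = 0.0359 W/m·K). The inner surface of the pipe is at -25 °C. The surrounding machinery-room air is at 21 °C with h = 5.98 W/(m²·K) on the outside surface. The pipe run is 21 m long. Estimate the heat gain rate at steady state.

Cylindrical conduction, so R = ln(r₂/r₁)/(2πkL) per layer, in series:
R_brass pipe wall = ln(22.8/18)/(2π×100×21) = 1.792×10^-5 K/W
R_phenolic foam = ln(92.8/22.8)/(2π×0.0238×21) = 0.447 K/W
R_expanded polystyrene = ln(137.8/92.8)/(2π×0.0359×21) = 0.08346 K/W
R_outer film = 1/(h_o·2πr_oL) = 1/(5.98×2π×0.1378×21) = 0.009197 K/W
R_total = 0.5397 K/W
Q = ΔT/R_total = 46/0.5397

Q ≈ 85.2 W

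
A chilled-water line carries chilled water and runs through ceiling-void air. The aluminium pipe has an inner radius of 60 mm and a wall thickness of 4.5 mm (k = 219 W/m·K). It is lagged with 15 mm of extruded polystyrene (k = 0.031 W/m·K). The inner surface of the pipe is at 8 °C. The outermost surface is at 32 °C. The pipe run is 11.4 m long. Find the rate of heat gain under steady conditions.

Q ≈ 255 W

Treating each annulus and film as a series resistance:
R_aluminium pipe wall = ln(64.5/60)/(2π×219×11.4) = 4.61×10^-6 K/W
R_extruded polystyrene = ln(79.5/64.5)/(2π×0.031×11.4) = 0.09417 K/W
R_total = 0.09417 K/W
Q = ΔT/R_total = 24/0.09417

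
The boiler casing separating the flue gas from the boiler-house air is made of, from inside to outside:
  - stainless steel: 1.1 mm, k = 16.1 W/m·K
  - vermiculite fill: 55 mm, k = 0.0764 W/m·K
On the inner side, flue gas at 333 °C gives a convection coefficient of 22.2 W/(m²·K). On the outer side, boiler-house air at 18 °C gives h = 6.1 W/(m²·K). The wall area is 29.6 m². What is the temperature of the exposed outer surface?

Series thermal resistances:
R_inner film = 1/(h_i·A) = 1/(22.2×29.6) = 0.001522 K/W
R_stainless steel = L/(kA) = 0.0011/(16.1×29.6) = 2.308×10^-6 K/W
R_vermiculite fill = L/(kA) = 0.055/(0.0764×29.6) = 0.02432 K/W
R_outer film = 1/(h_o·A) = 1/(6.1×29.6) = 0.005538 K/W
R_total = 0.03138 K/W;  Q = ΔT/R_total = 315/0.03138 = 10040 W
T_interface = T_inner − Q·ΣR(inner→interface) = 333 − 10000×0.02584

T ≈ 73.6 °C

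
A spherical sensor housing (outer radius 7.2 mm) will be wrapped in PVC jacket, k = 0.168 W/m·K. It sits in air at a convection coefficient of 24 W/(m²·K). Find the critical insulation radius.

r_cr ≈ 14 mm

For a sphere r_cr = 2k/h = 2×0.168/24
r_cr = 14 mm; since the bare radius (7.2 mm) is below r_cr, adding a thin layer of insulation will *increase* heat loss.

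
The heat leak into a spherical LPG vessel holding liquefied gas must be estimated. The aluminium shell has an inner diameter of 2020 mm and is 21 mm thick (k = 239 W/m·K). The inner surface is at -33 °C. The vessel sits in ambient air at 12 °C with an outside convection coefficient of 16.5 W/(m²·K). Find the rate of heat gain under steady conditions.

Q ≈ 9900 W

Each spherical layer contributes R = (1/r_i − 1/r_o)/(4πk):
R_aluminium shell = (1/1.01 − 1/1.031)/(4π×239) = 6.715×10^-6 K/W
R_outer film = 1/(h·4πr_o²) = 1/(16.5×4π×1.031²) = 0.004537 K/W
R_total = 0.004544 K/W
Q = ΔT/R_total = 45/0.004544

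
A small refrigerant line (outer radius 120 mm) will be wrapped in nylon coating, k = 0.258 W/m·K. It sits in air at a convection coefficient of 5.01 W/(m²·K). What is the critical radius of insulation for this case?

For a cylinder r_cr = k/h = 0.258/5.01
r_cr = 51.5 mm; since the bare radius (120 mm) is above r_cr, any added insulation will reduce heat loss.

r_cr ≈ 51.5 mm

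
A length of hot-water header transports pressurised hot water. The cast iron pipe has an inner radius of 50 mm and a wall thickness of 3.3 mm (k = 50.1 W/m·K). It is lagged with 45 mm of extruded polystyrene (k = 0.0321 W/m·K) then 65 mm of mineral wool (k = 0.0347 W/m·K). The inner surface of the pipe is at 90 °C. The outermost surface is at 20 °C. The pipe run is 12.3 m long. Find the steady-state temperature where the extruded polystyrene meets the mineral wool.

Radial resistances (cylindrical: R_cond = ln(r_o/r_i)/(2πkL), R_conv = 1/(h·2πrL)):
R_cast iron pipe wall = ln(53.3/50)/(2π×50.1×12.3) = 1.651×10^-5 K/W
R_extruded polystyrene = ln(98.3/53.3)/(2π×0.0321×12.3) = 0.2467 K/W
R_mineral wool = ln(163.3/98.3)/(2π×0.0347×12.3) = 0.1893 K/W
R_total = 0.436 K/W
Q = ΔT/R_total = 70/0.436
Q = 161 W
T_interface = T_inner − Q·ΣR(inner→interface) = 90 − 161×0.2467

T ≈ 50.4 °C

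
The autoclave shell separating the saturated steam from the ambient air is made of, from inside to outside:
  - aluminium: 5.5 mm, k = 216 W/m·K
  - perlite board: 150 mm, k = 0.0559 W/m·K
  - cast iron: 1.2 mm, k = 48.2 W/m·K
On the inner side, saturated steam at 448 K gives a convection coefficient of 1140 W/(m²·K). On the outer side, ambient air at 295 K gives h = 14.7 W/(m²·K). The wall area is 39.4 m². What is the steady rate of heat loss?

Q ≈ 2190 W

Model the wall as resistances in series:
R_inner film = 1/(h_i·A) = 1/(1140×39.4) = 2.226×10^-5 K/W
R_aluminium = L/(kA) = 0.0055/(216×39.4) = 6.463×10^-7 K/W
R_perlite board = L/(kA) = 0.15/(0.0559×39.4) = 0.06811 K/W
R_cast iron = L/(kA) = 0.0012/(48.2×39.4) = 6.319×10^-7 K/W
R_outer film = 1/(h_o·A) = 1/(14.7×39.4) = 0.001727 K/W
R_total = 0.06986 K/W
Q = ΔT / R_total = 153 / 0.06986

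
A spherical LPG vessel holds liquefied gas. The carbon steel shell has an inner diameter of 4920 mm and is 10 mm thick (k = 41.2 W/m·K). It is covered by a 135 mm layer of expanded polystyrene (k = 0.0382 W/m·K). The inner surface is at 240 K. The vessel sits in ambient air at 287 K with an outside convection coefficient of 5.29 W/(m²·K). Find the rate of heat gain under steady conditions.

Each spherical layer contributes R = (1/r_i − 1/r_o)/(4πk):
R_carbon steel shell = (1/2.46 − 1/2.47)/(4π×41.2) = 3.179×10^-6 K/W
R_expanded polystyrene = (1/2.47 − 1/2.605)/(4π×0.0382) = 0.04371 K/W
R_outer film = 1/(h·4πr_o²) = 1/(5.29×4π×2.605²) = 0.002217 K/W
R_total = 0.04593 K/W
Q = ΔT/R_total = 47/0.04593

Q ≈ 1020 W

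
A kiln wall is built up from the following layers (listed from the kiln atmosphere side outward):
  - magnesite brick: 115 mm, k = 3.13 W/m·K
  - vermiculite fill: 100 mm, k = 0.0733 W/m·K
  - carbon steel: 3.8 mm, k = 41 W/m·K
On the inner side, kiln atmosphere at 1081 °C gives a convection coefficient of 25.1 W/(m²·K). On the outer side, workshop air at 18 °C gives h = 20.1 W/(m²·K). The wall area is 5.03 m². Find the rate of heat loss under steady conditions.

Treating each layer as a thermal resistance in series:
R_inner film = 1/(h_i·A) = 1/(25.1×5.03) = 0.007921 K/W
R_magnesite brick = L/(kA) = 0.115/(3.13×5.03) = 0.007304 K/W
R_vermiculite fill = L/(kA) = 0.1/(0.0733×5.03) = 0.2712 K/W
R_carbon steel = L/(kA) = 0.0038/(41×5.03) = 1.843×10^-5 K/W
R_outer film = 1/(h_o·A) = 1/(20.1×5.03) = 0.009891 K/W
R_total = 0.2964 K/W
Q = ΔT / R_total = 1063 / 0.2964

Q ≈ 3590 W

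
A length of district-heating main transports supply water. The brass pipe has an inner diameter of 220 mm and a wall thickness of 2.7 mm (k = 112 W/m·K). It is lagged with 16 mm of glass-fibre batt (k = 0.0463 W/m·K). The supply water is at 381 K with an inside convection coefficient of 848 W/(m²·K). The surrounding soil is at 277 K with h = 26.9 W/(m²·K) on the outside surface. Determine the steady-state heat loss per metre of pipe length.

q′ ≈ 206 W/m

Treating each annulus and film as a series resistance:
R_inner film = 1/(h_i·2πr₁L) = 1/(848×2π×0.11×1) = 0.001706 K/W
R_brass pipe wall = ln(112.7/110)/(2π×112×1) = 3.446×10^-5 K/W
R_glass-fibre batt = ln(128.7/112.7)/(2π×0.0463×1) = 0.4563 K/W
R_outer film = 1/(h_o·2πr_oL) = 1/(26.9×2π×0.1287×1) = 0.04597 K/W
R_total = 0.5041 K/W
Q = ΔT/R_total = 104/0.5041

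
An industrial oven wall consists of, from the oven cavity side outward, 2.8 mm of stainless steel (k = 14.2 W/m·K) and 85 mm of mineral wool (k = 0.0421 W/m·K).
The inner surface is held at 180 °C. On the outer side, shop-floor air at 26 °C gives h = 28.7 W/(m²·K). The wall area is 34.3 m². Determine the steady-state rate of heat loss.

Using the resistance-network approach (series):
R_stainless steel = L/(kA) = 0.0028/(14.2×34.3) = 5.749×10^-6 K/W
R_mineral wool = L/(kA) = 0.085/(0.0421×34.3) = 0.05886 K/W
R_outer film = 1/(h_o·A) = 1/(28.7×34.3) = 0.001016 K/W
R_total = 0.05988 K/W
Q = ΔT / R_total = 154 / 0.05988

Q ≈ 2570 W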